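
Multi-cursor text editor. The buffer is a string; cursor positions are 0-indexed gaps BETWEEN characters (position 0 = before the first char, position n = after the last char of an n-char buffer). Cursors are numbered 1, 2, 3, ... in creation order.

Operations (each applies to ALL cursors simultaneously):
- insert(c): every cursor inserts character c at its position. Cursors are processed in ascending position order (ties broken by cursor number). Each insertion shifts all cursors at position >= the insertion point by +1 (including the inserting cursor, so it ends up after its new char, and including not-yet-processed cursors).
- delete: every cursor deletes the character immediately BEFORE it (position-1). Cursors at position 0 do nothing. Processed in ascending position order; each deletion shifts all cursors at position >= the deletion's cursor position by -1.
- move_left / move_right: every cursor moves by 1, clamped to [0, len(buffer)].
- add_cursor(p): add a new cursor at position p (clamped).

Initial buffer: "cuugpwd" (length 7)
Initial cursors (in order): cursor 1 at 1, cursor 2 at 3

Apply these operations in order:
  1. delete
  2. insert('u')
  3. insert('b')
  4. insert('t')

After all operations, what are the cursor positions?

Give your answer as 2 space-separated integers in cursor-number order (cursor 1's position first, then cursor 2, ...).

Answer: 3 7

Derivation:
After op 1 (delete): buffer="ugpwd" (len 5), cursors c1@0 c2@1, authorship .....
After op 2 (insert('u')): buffer="uuugpwd" (len 7), cursors c1@1 c2@3, authorship 1.2....
After op 3 (insert('b')): buffer="ubuubgpwd" (len 9), cursors c1@2 c2@5, authorship 11.22....
After op 4 (insert('t')): buffer="ubtuubtgpwd" (len 11), cursors c1@3 c2@7, authorship 111.222....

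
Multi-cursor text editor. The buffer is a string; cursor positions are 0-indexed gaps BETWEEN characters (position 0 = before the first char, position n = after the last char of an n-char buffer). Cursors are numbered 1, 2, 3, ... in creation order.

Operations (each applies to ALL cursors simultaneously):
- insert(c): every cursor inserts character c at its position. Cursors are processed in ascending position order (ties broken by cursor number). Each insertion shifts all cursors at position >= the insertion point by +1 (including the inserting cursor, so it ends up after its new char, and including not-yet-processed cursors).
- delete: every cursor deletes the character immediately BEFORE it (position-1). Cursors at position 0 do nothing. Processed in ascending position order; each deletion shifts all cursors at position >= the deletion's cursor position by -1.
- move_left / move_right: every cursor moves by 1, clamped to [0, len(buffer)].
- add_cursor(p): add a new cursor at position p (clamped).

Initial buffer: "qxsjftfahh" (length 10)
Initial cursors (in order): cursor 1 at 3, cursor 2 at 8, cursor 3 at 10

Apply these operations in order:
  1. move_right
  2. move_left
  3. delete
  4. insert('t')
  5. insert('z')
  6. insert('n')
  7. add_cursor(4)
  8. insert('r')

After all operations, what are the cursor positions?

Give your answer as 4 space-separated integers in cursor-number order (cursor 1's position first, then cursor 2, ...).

After op 1 (move_right): buffer="qxsjftfahh" (len 10), cursors c1@4 c2@9 c3@10, authorship ..........
After op 2 (move_left): buffer="qxsjftfahh" (len 10), cursors c1@3 c2@8 c3@9, authorship ..........
After op 3 (delete): buffer="qxjftfh" (len 7), cursors c1@2 c2@6 c3@6, authorship .......
After op 4 (insert('t')): buffer="qxtjftftth" (len 10), cursors c1@3 c2@9 c3@9, authorship ..1....23.
After op 5 (insert('z')): buffer="qxtzjftfttzzh" (len 13), cursors c1@4 c2@12 c3@12, authorship ..11....2323.
After op 6 (insert('n')): buffer="qxtznjftfttzznnh" (len 16), cursors c1@5 c2@15 c3@15, authorship ..111....232323.
After op 7 (add_cursor(4)): buffer="qxtznjftfttzznnh" (len 16), cursors c4@4 c1@5 c2@15 c3@15, authorship ..111....232323.
After op 8 (insert('r')): buffer="qxtzrnrjftfttzznnrrh" (len 20), cursors c4@5 c1@7 c2@19 c3@19, authorship ..11411....23232323.

Answer: 7 19 19 5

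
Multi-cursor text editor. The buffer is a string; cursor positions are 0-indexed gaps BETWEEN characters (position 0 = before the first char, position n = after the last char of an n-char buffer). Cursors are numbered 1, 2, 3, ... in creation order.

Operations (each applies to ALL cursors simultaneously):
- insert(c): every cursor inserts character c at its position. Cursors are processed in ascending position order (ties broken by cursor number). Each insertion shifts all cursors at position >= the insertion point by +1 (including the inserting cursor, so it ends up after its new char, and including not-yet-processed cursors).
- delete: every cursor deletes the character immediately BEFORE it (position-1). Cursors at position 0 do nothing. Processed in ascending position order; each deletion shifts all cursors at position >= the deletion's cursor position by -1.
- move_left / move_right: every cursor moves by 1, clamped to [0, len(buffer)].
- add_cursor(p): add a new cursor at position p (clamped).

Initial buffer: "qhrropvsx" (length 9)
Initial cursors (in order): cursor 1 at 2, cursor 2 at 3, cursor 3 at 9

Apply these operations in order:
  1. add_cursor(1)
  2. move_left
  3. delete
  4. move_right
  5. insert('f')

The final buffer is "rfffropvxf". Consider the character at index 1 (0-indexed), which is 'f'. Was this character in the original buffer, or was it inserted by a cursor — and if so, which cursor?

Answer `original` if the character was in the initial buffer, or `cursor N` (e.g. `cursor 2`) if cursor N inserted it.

Answer: cursor 1

Derivation:
After op 1 (add_cursor(1)): buffer="qhrropvsx" (len 9), cursors c4@1 c1@2 c2@3 c3@9, authorship .........
After op 2 (move_left): buffer="qhrropvsx" (len 9), cursors c4@0 c1@1 c2@2 c3@8, authorship .........
After op 3 (delete): buffer="rropvx" (len 6), cursors c1@0 c2@0 c4@0 c3@5, authorship ......
After op 4 (move_right): buffer="rropvx" (len 6), cursors c1@1 c2@1 c4@1 c3@6, authorship ......
After op 5 (insert('f')): buffer="rfffropvxf" (len 10), cursors c1@4 c2@4 c4@4 c3@10, authorship .124.....3
Authorship (.=original, N=cursor N): . 1 2 4 . . . . . 3
Index 1: author = 1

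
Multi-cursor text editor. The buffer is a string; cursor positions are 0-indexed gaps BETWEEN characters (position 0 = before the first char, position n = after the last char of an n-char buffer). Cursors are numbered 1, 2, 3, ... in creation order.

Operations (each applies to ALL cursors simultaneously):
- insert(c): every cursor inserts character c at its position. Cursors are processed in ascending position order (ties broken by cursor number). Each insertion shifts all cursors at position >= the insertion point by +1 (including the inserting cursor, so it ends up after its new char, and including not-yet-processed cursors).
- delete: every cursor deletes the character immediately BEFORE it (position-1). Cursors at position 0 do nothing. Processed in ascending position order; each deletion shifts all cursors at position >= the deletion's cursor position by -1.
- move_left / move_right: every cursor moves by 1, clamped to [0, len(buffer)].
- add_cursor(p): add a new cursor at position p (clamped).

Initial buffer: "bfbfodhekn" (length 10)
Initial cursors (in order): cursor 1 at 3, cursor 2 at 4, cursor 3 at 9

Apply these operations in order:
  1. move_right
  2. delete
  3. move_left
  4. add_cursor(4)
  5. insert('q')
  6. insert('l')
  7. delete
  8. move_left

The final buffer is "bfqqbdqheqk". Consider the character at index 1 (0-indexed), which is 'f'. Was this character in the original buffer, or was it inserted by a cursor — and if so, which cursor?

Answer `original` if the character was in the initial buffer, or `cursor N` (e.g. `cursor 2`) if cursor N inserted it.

After op 1 (move_right): buffer="bfbfodhekn" (len 10), cursors c1@4 c2@5 c3@10, authorship ..........
After op 2 (delete): buffer="bfbdhek" (len 7), cursors c1@3 c2@3 c3@7, authorship .......
After op 3 (move_left): buffer="bfbdhek" (len 7), cursors c1@2 c2@2 c3@6, authorship .......
After op 4 (add_cursor(4)): buffer="bfbdhek" (len 7), cursors c1@2 c2@2 c4@4 c3@6, authorship .......
After op 5 (insert('q')): buffer="bfqqbdqheqk" (len 11), cursors c1@4 c2@4 c4@7 c3@10, authorship ..12..4..3.
After op 6 (insert('l')): buffer="bfqqllbdqlheqlk" (len 15), cursors c1@6 c2@6 c4@10 c3@14, authorship ..1212..44..33.
After op 7 (delete): buffer="bfqqbdqheqk" (len 11), cursors c1@4 c2@4 c4@7 c3@10, authorship ..12..4..3.
After op 8 (move_left): buffer="bfqqbdqheqk" (len 11), cursors c1@3 c2@3 c4@6 c3@9, authorship ..12..4..3.
Authorship (.=original, N=cursor N): . . 1 2 . . 4 . . 3 .
Index 1: author = original

Answer: original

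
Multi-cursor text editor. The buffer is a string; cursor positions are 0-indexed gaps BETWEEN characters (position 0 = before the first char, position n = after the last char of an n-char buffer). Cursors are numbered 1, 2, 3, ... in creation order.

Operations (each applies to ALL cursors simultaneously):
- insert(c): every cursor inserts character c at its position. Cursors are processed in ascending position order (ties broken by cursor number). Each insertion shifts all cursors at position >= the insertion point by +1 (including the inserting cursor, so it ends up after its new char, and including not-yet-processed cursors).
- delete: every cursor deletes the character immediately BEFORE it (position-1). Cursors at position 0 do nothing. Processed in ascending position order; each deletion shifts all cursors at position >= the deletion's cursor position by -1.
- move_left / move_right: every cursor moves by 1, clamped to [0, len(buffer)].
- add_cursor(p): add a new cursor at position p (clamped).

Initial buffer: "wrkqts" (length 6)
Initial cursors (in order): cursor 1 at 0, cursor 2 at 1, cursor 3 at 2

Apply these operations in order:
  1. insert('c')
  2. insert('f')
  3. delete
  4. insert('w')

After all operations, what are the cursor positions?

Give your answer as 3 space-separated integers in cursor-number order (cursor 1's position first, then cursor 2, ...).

Answer: 2 5 8

Derivation:
After op 1 (insert('c')): buffer="cwcrckqts" (len 9), cursors c1@1 c2@3 c3@5, authorship 1.2.3....
After op 2 (insert('f')): buffer="cfwcfrcfkqts" (len 12), cursors c1@2 c2@5 c3@8, authorship 11.22.33....
After op 3 (delete): buffer="cwcrckqts" (len 9), cursors c1@1 c2@3 c3@5, authorship 1.2.3....
After op 4 (insert('w')): buffer="cwwcwrcwkqts" (len 12), cursors c1@2 c2@5 c3@8, authorship 11.22.33....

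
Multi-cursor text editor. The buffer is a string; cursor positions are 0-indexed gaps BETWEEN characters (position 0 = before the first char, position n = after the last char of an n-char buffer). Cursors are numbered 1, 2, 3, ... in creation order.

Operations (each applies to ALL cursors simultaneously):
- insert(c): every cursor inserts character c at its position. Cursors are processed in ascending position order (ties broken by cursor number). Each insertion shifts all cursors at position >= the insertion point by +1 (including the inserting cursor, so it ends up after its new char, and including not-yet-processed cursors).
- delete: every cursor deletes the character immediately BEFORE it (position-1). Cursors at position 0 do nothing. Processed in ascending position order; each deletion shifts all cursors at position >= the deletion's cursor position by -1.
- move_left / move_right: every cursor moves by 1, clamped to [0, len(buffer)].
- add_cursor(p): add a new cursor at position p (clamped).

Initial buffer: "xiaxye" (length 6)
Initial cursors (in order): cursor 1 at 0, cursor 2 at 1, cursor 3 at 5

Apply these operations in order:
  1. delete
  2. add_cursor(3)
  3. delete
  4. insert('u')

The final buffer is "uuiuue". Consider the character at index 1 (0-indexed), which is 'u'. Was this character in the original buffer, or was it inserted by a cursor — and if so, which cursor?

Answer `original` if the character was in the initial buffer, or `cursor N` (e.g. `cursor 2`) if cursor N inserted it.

After op 1 (delete): buffer="iaxe" (len 4), cursors c1@0 c2@0 c3@3, authorship ....
After op 2 (add_cursor(3)): buffer="iaxe" (len 4), cursors c1@0 c2@0 c3@3 c4@3, authorship ....
After op 3 (delete): buffer="ie" (len 2), cursors c1@0 c2@0 c3@1 c4@1, authorship ..
After op 4 (insert('u')): buffer="uuiuue" (len 6), cursors c1@2 c2@2 c3@5 c4@5, authorship 12.34.
Authorship (.=original, N=cursor N): 1 2 . 3 4 .
Index 1: author = 2

Answer: cursor 2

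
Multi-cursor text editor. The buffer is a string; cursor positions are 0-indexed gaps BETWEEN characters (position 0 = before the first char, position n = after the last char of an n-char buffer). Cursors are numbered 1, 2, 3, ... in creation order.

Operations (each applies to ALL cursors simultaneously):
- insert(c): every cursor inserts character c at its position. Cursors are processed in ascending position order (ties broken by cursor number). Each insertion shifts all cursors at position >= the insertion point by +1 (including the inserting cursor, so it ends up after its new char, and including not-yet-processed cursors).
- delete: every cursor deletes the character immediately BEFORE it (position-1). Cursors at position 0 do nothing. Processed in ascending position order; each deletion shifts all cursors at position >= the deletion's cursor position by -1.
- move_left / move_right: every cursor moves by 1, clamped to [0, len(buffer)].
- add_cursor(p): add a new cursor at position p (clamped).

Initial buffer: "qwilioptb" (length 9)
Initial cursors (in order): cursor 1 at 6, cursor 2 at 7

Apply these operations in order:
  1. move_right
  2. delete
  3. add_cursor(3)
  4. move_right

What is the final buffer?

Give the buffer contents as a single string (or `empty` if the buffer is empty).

Answer: qwiliob

Derivation:
After op 1 (move_right): buffer="qwilioptb" (len 9), cursors c1@7 c2@8, authorship .........
After op 2 (delete): buffer="qwiliob" (len 7), cursors c1@6 c2@6, authorship .......
After op 3 (add_cursor(3)): buffer="qwiliob" (len 7), cursors c3@3 c1@6 c2@6, authorship .......
After op 4 (move_right): buffer="qwiliob" (len 7), cursors c3@4 c1@7 c2@7, authorship .......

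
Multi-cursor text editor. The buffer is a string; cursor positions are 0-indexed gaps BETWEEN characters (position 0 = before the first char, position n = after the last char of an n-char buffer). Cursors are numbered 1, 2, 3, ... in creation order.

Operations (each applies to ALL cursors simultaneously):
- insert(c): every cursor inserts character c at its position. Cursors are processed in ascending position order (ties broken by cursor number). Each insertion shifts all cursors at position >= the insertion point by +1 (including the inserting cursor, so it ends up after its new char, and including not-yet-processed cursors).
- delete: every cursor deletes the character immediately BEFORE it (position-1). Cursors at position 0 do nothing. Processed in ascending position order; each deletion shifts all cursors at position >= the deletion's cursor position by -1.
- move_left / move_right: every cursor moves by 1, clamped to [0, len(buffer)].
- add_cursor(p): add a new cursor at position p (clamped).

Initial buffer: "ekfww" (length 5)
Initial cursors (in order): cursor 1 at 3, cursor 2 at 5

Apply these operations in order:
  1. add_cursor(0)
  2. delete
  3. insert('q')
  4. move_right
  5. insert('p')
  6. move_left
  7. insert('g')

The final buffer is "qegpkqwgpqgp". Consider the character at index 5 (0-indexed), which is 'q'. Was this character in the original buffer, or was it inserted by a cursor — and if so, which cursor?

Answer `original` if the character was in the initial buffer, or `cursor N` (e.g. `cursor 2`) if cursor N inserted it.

After op 1 (add_cursor(0)): buffer="ekfww" (len 5), cursors c3@0 c1@3 c2@5, authorship .....
After op 2 (delete): buffer="ekw" (len 3), cursors c3@0 c1@2 c2@3, authorship ...
After op 3 (insert('q')): buffer="qekqwq" (len 6), cursors c3@1 c1@4 c2@6, authorship 3..1.2
After op 4 (move_right): buffer="qekqwq" (len 6), cursors c3@2 c1@5 c2@6, authorship 3..1.2
After op 5 (insert('p')): buffer="qepkqwpqp" (len 9), cursors c3@3 c1@7 c2@9, authorship 3.3.1.122
After op 6 (move_left): buffer="qepkqwpqp" (len 9), cursors c3@2 c1@6 c2@8, authorship 3.3.1.122
After op 7 (insert('g')): buffer="qegpkqwgpqgp" (len 12), cursors c3@3 c1@8 c2@11, authorship 3.33.1.11222
Authorship (.=original, N=cursor N): 3 . 3 3 . 1 . 1 1 2 2 2
Index 5: author = 1

Answer: cursor 1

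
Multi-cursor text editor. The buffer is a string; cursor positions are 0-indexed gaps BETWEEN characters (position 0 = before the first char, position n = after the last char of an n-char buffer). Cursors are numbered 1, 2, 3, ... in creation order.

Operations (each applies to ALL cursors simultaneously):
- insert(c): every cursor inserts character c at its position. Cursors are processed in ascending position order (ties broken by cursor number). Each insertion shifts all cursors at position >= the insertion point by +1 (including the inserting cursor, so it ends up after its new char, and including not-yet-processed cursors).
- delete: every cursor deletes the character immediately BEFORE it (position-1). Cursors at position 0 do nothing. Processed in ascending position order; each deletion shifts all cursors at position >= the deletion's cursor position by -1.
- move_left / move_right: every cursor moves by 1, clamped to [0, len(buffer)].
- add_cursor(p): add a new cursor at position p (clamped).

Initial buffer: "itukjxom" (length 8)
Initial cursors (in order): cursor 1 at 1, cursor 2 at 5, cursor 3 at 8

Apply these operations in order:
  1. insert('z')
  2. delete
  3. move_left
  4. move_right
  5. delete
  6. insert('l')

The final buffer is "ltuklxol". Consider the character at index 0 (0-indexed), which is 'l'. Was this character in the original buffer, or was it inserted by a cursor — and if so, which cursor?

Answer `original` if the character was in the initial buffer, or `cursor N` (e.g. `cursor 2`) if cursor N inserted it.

After op 1 (insert('z')): buffer="iztukjzxomz" (len 11), cursors c1@2 c2@7 c3@11, authorship .1....2...3
After op 2 (delete): buffer="itukjxom" (len 8), cursors c1@1 c2@5 c3@8, authorship ........
After op 3 (move_left): buffer="itukjxom" (len 8), cursors c1@0 c2@4 c3@7, authorship ........
After op 4 (move_right): buffer="itukjxom" (len 8), cursors c1@1 c2@5 c3@8, authorship ........
After op 5 (delete): buffer="tukxo" (len 5), cursors c1@0 c2@3 c3@5, authorship .....
After op 6 (insert('l')): buffer="ltuklxol" (len 8), cursors c1@1 c2@5 c3@8, authorship 1...2..3
Authorship (.=original, N=cursor N): 1 . . . 2 . . 3
Index 0: author = 1

Answer: cursor 1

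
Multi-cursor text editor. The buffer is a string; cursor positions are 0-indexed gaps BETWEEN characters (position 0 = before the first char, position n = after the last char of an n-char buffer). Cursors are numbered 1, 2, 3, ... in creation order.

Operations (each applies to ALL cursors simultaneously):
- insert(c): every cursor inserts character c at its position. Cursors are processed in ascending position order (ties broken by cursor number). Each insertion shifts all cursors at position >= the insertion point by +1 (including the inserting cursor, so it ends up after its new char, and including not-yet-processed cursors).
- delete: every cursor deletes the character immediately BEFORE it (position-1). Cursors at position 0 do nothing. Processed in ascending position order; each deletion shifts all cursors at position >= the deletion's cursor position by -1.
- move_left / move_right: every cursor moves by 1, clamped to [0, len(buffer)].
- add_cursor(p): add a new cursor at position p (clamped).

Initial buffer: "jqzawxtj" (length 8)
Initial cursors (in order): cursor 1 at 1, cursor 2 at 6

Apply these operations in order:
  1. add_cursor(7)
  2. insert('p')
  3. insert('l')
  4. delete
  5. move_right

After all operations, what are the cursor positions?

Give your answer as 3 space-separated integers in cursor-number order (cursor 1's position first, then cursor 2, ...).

After op 1 (add_cursor(7)): buffer="jqzawxtj" (len 8), cursors c1@1 c2@6 c3@7, authorship ........
After op 2 (insert('p')): buffer="jpqzawxptpj" (len 11), cursors c1@2 c2@8 c3@10, authorship .1.....2.3.
After op 3 (insert('l')): buffer="jplqzawxpltplj" (len 14), cursors c1@3 c2@10 c3@13, authorship .11.....22.33.
After op 4 (delete): buffer="jpqzawxptpj" (len 11), cursors c1@2 c2@8 c3@10, authorship .1.....2.3.
After op 5 (move_right): buffer="jpqzawxptpj" (len 11), cursors c1@3 c2@9 c3@11, authorship .1.....2.3.

Answer: 3 9 11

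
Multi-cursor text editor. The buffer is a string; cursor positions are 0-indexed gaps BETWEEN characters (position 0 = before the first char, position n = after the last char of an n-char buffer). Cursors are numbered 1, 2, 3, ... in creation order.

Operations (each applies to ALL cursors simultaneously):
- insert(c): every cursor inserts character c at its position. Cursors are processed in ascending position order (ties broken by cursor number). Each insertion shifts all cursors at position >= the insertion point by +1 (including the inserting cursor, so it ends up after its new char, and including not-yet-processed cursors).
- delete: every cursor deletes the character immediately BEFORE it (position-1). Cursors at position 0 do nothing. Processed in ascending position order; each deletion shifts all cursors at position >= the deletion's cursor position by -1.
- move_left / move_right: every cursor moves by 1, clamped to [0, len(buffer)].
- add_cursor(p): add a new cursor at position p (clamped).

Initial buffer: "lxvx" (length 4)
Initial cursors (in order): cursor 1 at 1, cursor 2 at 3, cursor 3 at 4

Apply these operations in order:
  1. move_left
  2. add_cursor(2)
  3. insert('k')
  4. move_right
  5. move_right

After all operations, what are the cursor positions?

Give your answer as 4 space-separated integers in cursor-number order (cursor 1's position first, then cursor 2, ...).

Answer: 3 7 8 7

Derivation:
After op 1 (move_left): buffer="lxvx" (len 4), cursors c1@0 c2@2 c3@3, authorship ....
After op 2 (add_cursor(2)): buffer="lxvx" (len 4), cursors c1@0 c2@2 c4@2 c3@3, authorship ....
After op 3 (insert('k')): buffer="klxkkvkx" (len 8), cursors c1@1 c2@5 c4@5 c3@7, authorship 1..24.3.
After op 4 (move_right): buffer="klxkkvkx" (len 8), cursors c1@2 c2@6 c4@6 c3@8, authorship 1..24.3.
After op 5 (move_right): buffer="klxkkvkx" (len 8), cursors c1@3 c2@7 c4@7 c3@8, authorship 1..24.3.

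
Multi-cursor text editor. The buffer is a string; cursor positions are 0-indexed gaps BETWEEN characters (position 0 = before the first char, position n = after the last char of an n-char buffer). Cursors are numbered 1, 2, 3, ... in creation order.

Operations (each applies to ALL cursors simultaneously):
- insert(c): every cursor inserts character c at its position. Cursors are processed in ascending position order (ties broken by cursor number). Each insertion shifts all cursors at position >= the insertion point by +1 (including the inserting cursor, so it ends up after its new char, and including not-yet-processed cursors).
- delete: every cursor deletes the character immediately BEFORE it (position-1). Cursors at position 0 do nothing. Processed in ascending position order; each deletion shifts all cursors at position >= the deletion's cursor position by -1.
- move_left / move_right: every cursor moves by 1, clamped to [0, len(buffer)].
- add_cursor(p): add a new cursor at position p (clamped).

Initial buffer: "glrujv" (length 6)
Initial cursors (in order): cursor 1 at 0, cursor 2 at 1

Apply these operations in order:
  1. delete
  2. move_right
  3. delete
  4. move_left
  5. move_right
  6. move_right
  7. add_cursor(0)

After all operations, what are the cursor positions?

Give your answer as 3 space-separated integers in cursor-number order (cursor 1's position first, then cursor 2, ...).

After op 1 (delete): buffer="lrujv" (len 5), cursors c1@0 c2@0, authorship .....
After op 2 (move_right): buffer="lrujv" (len 5), cursors c1@1 c2@1, authorship .....
After op 3 (delete): buffer="rujv" (len 4), cursors c1@0 c2@0, authorship ....
After op 4 (move_left): buffer="rujv" (len 4), cursors c1@0 c2@0, authorship ....
After op 5 (move_right): buffer="rujv" (len 4), cursors c1@1 c2@1, authorship ....
After op 6 (move_right): buffer="rujv" (len 4), cursors c1@2 c2@2, authorship ....
After op 7 (add_cursor(0)): buffer="rujv" (len 4), cursors c3@0 c1@2 c2@2, authorship ....

Answer: 2 2 0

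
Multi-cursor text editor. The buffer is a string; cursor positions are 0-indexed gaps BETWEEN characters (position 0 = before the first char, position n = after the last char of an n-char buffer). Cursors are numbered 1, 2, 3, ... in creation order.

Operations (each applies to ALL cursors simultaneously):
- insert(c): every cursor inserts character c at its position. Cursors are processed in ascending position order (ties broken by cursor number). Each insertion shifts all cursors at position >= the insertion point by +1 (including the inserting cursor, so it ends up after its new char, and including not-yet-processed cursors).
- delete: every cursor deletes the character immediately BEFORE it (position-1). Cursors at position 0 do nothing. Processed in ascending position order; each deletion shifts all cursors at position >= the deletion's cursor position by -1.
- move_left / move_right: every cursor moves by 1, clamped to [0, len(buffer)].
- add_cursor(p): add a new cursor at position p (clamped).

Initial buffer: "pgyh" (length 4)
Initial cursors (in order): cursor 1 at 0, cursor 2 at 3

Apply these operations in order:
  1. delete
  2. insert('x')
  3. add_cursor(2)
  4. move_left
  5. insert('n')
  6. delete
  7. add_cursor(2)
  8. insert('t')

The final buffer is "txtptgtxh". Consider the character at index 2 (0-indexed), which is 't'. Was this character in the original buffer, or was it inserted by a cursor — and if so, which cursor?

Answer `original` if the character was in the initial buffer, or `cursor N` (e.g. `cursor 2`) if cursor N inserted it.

Answer: cursor 3

Derivation:
After op 1 (delete): buffer="pgh" (len 3), cursors c1@0 c2@2, authorship ...
After op 2 (insert('x')): buffer="xpgxh" (len 5), cursors c1@1 c2@4, authorship 1..2.
After op 3 (add_cursor(2)): buffer="xpgxh" (len 5), cursors c1@1 c3@2 c2@4, authorship 1..2.
After op 4 (move_left): buffer="xpgxh" (len 5), cursors c1@0 c3@1 c2@3, authorship 1..2.
After op 5 (insert('n')): buffer="nxnpgnxh" (len 8), cursors c1@1 c3@3 c2@6, authorship 113..22.
After op 6 (delete): buffer="xpgxh" (len 5), cursors c1@0 c3@1 c2@3, authorship 1..2.
After op 7 (add_cursor(2)): buffer="xpgxh" (len 5), cursors c1@0 c3@1 c4@2 c2@3, authorship 1..2.
After op 8 (insert('t')): buffer="txtptgtxh" (len 9), cursors c1@1 c3@3 c4@5 c2@7, authorship 113.4.22.
Authorship (.=original, N=cursor N): 1 1 3 . 4 . 2 2 .
Index 2: author = 3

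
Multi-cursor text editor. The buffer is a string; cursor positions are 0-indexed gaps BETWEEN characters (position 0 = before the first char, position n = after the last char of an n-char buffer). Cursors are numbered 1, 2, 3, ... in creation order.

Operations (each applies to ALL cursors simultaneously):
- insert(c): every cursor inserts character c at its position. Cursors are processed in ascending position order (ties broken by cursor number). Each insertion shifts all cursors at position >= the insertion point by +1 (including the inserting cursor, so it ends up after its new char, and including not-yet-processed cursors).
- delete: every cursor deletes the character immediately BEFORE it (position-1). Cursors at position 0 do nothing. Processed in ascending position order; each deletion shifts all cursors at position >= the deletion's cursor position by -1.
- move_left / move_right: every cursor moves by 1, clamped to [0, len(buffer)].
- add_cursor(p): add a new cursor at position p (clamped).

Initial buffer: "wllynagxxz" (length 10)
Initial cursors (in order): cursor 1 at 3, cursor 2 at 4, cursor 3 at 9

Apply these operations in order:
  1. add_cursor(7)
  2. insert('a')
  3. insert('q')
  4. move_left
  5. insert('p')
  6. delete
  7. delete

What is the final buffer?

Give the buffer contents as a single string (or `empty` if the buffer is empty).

After op 1 (add_cursor(7)): buffer="wllynagxxz" (len 10), cursors c1@3 c2@4 c4@7 c3@9, authorship ..........
After op 2 (insert('a')): buffer="wllayanagaxxaz" (len 14), cursors c1@4 c2@6 c4@10 c3@13, authorship ...1.2...4..3.
After op 3 (insert('q')): buffer="wllaqyaqnagaqxxaqz" (len 18), cursors c1@5 c2@8 c4@13 c3@17, authorship ...11.22...44..33.
After op 4 (move_left): buffer="wllaqyaqnagaqxxaqz" (len 18), cursors c1@4 c2@7 c4@12 c3@16, authorship ...11.22...44..33.
After op 5 (insert('p')): buffer="wllapqyapqnagapqxxapqz" (len 22), cursors c1@5 c2@9 c4@15 c3@20, authorship ...111.222...444..333.
After op 6 (delete): buffer="wllaqyaqnagaqxxaqz" (len 18), cursors c1@4 c2@7 c4@12 c3@16, authorship ...11.22...44..33.
After op 7 (delete): buffer="wllqyqnagqxxqz" (len 14), cursors c1@3 c2@5 c4@9 c3@12, authorship ...1.2...4..3.

Answer: wllqyqnagqxxqz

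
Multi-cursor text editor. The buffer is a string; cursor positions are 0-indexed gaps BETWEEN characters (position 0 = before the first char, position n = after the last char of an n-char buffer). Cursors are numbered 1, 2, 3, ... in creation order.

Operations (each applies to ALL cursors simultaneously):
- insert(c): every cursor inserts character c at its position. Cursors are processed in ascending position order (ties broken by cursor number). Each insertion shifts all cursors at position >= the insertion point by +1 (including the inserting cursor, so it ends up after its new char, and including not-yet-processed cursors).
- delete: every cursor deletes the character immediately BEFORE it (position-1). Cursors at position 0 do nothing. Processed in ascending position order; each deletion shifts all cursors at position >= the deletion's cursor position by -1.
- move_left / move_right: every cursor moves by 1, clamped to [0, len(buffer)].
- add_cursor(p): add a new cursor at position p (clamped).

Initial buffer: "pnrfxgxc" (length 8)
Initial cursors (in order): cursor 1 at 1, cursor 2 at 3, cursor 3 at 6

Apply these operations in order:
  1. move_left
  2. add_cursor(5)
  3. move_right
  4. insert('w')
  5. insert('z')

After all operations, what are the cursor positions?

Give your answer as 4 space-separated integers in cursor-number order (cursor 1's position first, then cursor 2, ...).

Answer: 3 7 14 14

Derivation:
After op 1 (move_left): buffer="pnrfxgxc" (len 8), cursors c1@0 c2@2 c3@5, authorship ........
After op 2 (add_cursor(5)): buffer="pnrfxgxc" (len 8), cursors c1@0 c2@2 c3@5 c4@5, authorship ........
After op 3 (move_right): buffer="pnrfxgxc" (len 8), cursors c1@1 c2@3 c3@6 c4@6, authorship ........
After op 4 (insert('w')): buffer="pwnrwfxgwwxc" (len 12), cursors c1@2 c2@5 c3@10 c4@10, authorship .1..2...34..
After op 5 (insert('z')): buffer="pwznrwzfxgwwzzxc" (len 16), cursors c1@3 c2@7 c3@14 c4@14, authorship .11..22...3434..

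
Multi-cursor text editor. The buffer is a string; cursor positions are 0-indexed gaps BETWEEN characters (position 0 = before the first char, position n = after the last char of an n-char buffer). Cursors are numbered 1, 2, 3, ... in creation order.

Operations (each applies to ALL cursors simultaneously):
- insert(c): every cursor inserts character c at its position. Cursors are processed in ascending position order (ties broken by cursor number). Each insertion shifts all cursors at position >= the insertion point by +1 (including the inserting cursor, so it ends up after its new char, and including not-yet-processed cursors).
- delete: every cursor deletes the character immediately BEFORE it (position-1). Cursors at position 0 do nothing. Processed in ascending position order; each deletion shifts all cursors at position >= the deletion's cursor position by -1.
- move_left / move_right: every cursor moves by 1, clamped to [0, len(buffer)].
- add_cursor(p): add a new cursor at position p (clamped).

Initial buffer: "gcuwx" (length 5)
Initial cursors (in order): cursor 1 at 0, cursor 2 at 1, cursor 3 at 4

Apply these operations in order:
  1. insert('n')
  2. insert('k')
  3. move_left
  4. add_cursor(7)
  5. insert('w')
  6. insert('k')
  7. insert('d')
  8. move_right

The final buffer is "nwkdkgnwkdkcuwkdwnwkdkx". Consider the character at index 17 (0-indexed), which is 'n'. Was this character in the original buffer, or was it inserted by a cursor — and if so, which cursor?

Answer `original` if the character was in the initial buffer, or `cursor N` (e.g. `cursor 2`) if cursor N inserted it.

After op 1 (insert('n')): buffer="ngncuwnx" (len 8), cursors c1@1 c2@3 c3@7, authorship 1.2...3.
After op 2 (insert('k')): buffer="nkgnkcuwnkx" (len 11), cursors c1@2 c2@5 c3@10, authorship 11.22...33.
After op 3 (move_left): buffer="nkgnkcuwnkx" (len 11), cursors c1@1 c2@4 c3@9, authorship 11.22...33.
After op 4 (add_cursor(7)): buffer="nkgnkcuwnkx" (len 11), cursors c1@1 c2@4 c4@7 c3@9, authorship 11.22...33.
After op 5 (insert('w')): buffer="nwkgnwkcuwwnwkx" (len 15), cursors c1@2 c2@6 c4@10 c3@13, authorship 111.222..4.333.
After op 6 (insert('k')): buffer="nwkkgnwkkcuwkwnwkkx" (len 19), cursors c1@3 c2@8 c4@13 c3@17, authorship 1111.2222..44.3333.
After op 7 (insert('d')): buffer="nwkdkgnwkdkcuwkdwnwkdkx" (len 23), cursors c1@4 c2@10 c4@16 c3@21, authorship 11111.22222..444.33333.
After op 8 (move_right): buffer="nwkdkgnwkdkcuwkdwnwkdkx" (len 23), cursors c1@5 c2@11 c4@17 c3@22, authorship 11111.22222..444.33333.
Authorship (.=original, N=cursor N): 1 1 1 1 1 . 2 2 2 2 2 . . 4 4 4 . 3 3 3 3 3 .
Index 17: author = 3

Answer: cursor 3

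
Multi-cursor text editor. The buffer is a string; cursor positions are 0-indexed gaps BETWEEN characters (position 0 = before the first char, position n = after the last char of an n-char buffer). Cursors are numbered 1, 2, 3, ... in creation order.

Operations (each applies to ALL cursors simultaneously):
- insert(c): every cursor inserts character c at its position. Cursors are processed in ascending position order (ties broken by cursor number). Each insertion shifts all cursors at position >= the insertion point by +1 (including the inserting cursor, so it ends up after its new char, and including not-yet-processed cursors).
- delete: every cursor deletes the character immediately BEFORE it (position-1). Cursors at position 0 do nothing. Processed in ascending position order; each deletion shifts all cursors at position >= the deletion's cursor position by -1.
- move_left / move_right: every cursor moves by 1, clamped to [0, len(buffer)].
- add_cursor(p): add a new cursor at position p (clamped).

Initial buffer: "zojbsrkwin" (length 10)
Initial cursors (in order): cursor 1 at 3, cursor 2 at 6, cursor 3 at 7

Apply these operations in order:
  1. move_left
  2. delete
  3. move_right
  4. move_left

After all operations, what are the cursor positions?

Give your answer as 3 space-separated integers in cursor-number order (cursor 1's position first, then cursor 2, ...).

After op 1 (move_left): buffer="zojbsrkwin" (len 10), cursors c1@2 c2@5 c3@6, authorship ..........
After op 2 (delete): buffer="zjbkwin" (len 7), cursors c1@1 c2@3 c3@3, authorship .......
After op 3 (move_right): buffer="zjbkwin" (len 7), cursors c1@2 c2@4 c3@4, authorship .......
After op 4 (move_left): buffer="zjbkwin" (len 7), cursors c1@1 c2@3 c3@3, authorship .......

Answer: 1 3 3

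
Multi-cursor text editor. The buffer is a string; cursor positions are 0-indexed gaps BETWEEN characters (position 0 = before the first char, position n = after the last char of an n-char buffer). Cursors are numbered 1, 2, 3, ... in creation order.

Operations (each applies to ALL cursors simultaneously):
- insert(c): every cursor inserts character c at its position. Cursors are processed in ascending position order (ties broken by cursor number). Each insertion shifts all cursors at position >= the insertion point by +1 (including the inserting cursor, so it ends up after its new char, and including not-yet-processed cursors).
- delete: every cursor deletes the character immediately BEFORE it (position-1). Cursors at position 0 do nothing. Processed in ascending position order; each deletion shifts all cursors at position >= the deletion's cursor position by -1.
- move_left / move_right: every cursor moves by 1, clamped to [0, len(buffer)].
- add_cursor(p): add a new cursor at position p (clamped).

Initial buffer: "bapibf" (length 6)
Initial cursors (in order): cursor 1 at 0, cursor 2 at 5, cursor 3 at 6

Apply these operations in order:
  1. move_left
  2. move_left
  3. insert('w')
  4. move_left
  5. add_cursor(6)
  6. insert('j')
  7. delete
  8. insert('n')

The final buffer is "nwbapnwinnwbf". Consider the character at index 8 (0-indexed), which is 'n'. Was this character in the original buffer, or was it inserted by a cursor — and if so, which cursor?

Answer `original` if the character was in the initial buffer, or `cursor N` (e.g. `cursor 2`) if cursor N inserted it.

Answer: cursor 3

Derivation:
After op 1 (move_left): buffer="bapibf" (len 6), cursors c1@0 c2@4 c3@5, authorship ......
After op 2 (move_left): buffer="bapibf" (len 6), cursors c1@0 c2@3 c3@4, authorship ......
After op 3 (insert('w')): buffer="wbapwiwbf" (len 9), cursors c1@1 c2@5 c3@7, authorship 1...2.3..
After op 4 (move_left): buffer="wbapwiwbf" (len 9), cursors c1@0 c2@4 c3@6, authorship 1...2.3..
After op 5 (add_cursor(6)): buffer="wbapwiwbf" (len 9), cursors c1@0 c2@4 c3@6 c4@6, authorship 1...2.3..
After op 6 (insert('j')): buffer="jwbapjwijjwbf" (len 13), cursors c1@1 c2@6 c3@10 c4@10, authorship 11...22.343..
After op 7 (delete): buffer="wbapwiwbf" (len 9), cursors c1@0 c2@4 c3@6 c4@6, authorship 1...2.3..
After op 8 (insert('n')): buffer="nwbapnwinnwbf" (len 13), cursors c1@1 c2@6 c3@10 c4@10, authorship 11...22.343..
Authorship (.=original, N=cursor N): 1 1 . . . 2 2 . 3 4 3 . .
Index 8: author = 3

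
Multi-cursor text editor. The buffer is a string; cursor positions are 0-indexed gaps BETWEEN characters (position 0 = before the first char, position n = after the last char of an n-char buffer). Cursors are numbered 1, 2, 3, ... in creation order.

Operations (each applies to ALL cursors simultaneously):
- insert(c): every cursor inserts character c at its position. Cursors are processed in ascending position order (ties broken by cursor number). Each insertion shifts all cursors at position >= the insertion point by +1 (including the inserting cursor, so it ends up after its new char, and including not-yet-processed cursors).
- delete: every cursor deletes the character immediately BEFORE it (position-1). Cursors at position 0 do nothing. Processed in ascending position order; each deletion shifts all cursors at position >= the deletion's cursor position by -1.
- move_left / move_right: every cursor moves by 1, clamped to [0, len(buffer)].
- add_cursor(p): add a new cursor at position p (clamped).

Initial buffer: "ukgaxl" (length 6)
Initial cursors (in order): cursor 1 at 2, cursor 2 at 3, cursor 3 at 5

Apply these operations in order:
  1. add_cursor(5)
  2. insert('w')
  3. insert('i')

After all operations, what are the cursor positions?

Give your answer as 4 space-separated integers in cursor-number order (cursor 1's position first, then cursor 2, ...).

Answer: 4 7 13 13

Derivation:
After op 1 (add_cursor(5)): buffer="ukgaxl" (len 6), cursors c1@2 c2@3 c3@5 c4@5, authorship ......
After op 2 (insert('w')): buffer="ukwgwaxwwl" (len 10), cursors c1@3 c2@5 c3@9 c4@9, authorship ..1.2..34.
After op 3 (insert('i')): buffer="ukwigwiaxwwiil" (len 14), cursors c1@4 c2@7 c3@13 c4@13, authorship ..11.22..3434.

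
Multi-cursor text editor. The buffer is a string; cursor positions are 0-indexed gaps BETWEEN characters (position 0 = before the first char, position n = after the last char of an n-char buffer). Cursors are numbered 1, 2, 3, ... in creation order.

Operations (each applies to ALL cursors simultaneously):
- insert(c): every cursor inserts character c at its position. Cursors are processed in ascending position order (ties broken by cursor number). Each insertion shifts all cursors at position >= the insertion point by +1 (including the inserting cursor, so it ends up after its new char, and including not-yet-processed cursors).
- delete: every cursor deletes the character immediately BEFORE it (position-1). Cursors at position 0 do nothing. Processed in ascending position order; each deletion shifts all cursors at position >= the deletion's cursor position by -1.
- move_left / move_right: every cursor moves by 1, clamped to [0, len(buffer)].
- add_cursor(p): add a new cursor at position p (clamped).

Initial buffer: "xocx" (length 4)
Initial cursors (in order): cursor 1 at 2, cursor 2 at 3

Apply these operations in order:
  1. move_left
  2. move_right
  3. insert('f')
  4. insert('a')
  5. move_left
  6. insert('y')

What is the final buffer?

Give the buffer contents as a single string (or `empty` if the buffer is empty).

After op 1 (move_left): buffer="xocx" (len 4), cursors c1@1 c2@2, authorship ....
After op 2 (move_right): buffer="xocx" (len 4), cursors c1@2 c2@3, authorship ....
After op 3 (insert('f')): buffer="xofcfx" (len 6), cursors c1@3 c2@5, authorship ..1.2.
After op 4 (insert('a')): buffer="xofacfax" (len 8), cursors c1@4 c2@7, authorship ..11.22.
After op 5 (move_left): buffer="xofacfax" (len 8), cursors c1@3 c2@6, authorship ..11.22.
After op 6 (insert('y')): buffer="xofyacfyax" (len 10), cursors c1@4 c2@8, authorship ..111.222.

Answer: xofyacfyax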